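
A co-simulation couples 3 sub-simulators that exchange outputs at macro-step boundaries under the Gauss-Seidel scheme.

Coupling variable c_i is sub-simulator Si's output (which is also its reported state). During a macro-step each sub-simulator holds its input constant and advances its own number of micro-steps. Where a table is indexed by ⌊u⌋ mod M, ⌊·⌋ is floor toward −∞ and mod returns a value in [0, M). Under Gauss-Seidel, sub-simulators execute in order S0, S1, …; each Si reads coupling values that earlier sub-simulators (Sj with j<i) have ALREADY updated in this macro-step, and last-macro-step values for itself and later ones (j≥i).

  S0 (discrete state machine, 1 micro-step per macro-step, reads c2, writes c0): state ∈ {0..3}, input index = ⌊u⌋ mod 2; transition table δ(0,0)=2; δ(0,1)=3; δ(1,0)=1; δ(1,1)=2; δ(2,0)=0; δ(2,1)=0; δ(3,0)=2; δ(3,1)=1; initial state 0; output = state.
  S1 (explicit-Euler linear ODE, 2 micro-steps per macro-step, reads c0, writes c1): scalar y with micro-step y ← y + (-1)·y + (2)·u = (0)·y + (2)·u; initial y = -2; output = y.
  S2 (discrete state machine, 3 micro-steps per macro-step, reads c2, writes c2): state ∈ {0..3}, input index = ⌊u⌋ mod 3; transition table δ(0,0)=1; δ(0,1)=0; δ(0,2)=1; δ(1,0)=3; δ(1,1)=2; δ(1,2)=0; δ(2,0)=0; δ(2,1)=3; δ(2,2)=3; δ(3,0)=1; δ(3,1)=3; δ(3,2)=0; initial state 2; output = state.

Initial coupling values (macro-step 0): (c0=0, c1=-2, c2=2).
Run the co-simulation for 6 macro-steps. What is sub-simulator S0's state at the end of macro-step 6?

S0 state at macro-step 6 = 0

macro 1: S0 reads c2=2 → after 1×micro: 2; S1 reads c0=2 → after 2×micro: 4; S2 reads c2=2 → after 3×micro: 1 ⇒ (c0=2, c1=4, c2=1)
macro 2: S0 reads c2=1 → after 1×micro: 0; S1 reads c0=0 → after 2×micro: 0; S2 reads c2=1 → after 3×micro: 3 ⇒ (c0=0, c1=0, c2=3)
macro 3: S0 reads c2=3 → after 1×micro: 3; S1 reads c0=3 → after 2×micro: 6; S2 reads c2=3 → after 3×micro: 1 ⇒ (c0=3, c1=6, c2=1)
macro 4: S0 reads c2=1 → after 1×micro: 1; S1 reads c0=1 → after 2×micro: 2; S2 reads c2=1 → after 3×micro: 3 ⇒ (c0=1, c1=2, c2=3)
macro 5: S0 reads c2=3 → after 1×micro: 2; S1 reads c0=2 → after 2×micro: 4; S2 reads c2=3 → after 3×micro: 1 ⇒ (c0=2, c1=4, c2=1)
macro 6: S0 reads c2=1 → after 1×micro: 0; S1 reads c0=0 → after 2×micro: 0; S2 reads c2=1 → after 3×micro: 3 ⇒ (c0=0, c1=0, c2=3)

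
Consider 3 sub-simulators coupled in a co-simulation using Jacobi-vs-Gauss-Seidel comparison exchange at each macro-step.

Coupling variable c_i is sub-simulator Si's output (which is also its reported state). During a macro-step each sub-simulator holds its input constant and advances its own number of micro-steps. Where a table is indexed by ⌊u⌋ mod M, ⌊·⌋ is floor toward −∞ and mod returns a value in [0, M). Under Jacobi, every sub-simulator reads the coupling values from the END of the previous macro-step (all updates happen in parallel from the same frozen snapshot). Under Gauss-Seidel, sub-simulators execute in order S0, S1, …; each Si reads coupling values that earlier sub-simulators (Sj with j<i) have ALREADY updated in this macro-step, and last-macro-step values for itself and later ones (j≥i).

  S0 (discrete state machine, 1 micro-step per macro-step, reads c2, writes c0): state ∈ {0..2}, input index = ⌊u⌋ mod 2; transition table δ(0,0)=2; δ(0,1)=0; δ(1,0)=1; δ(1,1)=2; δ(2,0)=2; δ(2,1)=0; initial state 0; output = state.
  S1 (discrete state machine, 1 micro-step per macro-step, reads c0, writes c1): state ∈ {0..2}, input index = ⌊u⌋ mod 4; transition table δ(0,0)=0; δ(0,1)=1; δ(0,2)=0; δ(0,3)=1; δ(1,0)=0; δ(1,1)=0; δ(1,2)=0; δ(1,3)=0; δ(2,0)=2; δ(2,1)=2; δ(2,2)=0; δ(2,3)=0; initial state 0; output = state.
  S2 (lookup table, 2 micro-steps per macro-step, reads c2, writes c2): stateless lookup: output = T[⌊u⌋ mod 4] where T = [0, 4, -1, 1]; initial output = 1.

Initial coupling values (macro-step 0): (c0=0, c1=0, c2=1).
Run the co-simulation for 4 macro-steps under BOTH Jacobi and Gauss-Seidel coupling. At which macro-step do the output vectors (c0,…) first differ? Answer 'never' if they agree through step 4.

first divergence at macro-step: never

[Jacobi] macro 1: S0 reads c2=1 → after 1×micro: 0; S1 reads c0=0 → after 1×micro: 0; S2 reads c2=1 → after 2×micro: 4 ⇒ (c0=0, c1=0, c2=4)
[Jacobi] macro 2: S0 reads c2=4 → after 1×micro: 2; S1 reads c0=0 → after 1×micro: 0; S2 reads c2=4 → after 2×micro: 0 ⇒ (c0=2, c1=0, c2=0)
[Jacobi] macro 3: S0 reads c2=0 → after 1×micro: 2; S1 reads c0=2 → after 1×micro: 0; S2 reads c2=0 → after 2×micro: 0 ⇒ (c0=2, c1=0, c2=0)
[Jacobi] macro 4: S0 reads c2=0 → after 1×micro: 2; S1 reads c0=2 → after 1×micro: 0; S2 reads c2=0 → after 2×micro: 0 ⇒ (c0=2, c1=0, c2=0)
[Gauss-Seidel] macro 1: S0 reads c2=1 → after 1×micro: 0; S1 reads c0=0 → after 1×micro: 0; S2 reads c2=1 → after 2×micro: 4 ⇒ (c0=0, c1=0, c2=4)
[Gauss-Seidel] macro 2: S0 reads c2=4 → after 1×micro: 2; S1 reads c0=2 → after 1×micro: 0; S2 reads c2=4 → after 2×micro: 0 ⇒ (c0=2, c1=0, c2=0)
[Gauss-Seidel] macro 3: S0 reads c2=0 → after 1×micro: 2; S1 reads c0=2 → after 1×micro: 0; S2 reads c2=0 → after 2×micro: 0 ⇒ (c0=2, c1=0, c2=0)
[Gauss-Seidel] macro 4: S0 reads c2=0 → after 1×micro: 2; S1 reads c0=2 → after 1×micro: 0; S2 reads c2=0 → after 2×micro: 0 ⇒ (c0=2, c1=0, c2=0)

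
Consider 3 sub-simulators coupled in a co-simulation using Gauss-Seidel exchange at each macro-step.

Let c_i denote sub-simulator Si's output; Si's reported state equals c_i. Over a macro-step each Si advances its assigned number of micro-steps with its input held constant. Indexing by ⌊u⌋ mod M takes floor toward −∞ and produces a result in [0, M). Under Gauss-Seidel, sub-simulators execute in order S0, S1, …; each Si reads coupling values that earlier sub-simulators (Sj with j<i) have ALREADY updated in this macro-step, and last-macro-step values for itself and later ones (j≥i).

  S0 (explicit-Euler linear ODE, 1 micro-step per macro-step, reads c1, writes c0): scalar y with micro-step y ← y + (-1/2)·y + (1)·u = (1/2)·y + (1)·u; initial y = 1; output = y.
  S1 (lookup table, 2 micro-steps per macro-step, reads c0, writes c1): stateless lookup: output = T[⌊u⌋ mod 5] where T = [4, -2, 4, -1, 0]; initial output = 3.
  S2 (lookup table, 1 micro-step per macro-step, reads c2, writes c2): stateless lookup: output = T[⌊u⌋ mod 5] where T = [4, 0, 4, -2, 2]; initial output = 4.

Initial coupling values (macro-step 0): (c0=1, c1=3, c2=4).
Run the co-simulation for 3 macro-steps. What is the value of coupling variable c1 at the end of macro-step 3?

macro 1: S0 reads c1=3 → after 1×micro: 7/2; S1 reads c0=7/2 → after 2×micro: -1; S2 reads c2=4 → after 1×micro: 2 ⇒ (c0=7/2, c1=-1, c2=2)
macro 2: S0 reads c1=-1 → after 1×micro: 3/4; S1 reads c0=3/4 → after 2×micro: 4; S2 reads c2=2 → after 1×micro: 4 ⇒ (c0=3/4, c1=4, c2=4)
macro 3: S0 reads c1=4 → after 1×micro: 35/8; S1 reads c0=35/8 → after 2×micro: 0; S2 reads c2=4 → after 1×micro: 2 ⇒ (c0=35/8, c1=0, c2=2)

c1 at macro-step 3 = 0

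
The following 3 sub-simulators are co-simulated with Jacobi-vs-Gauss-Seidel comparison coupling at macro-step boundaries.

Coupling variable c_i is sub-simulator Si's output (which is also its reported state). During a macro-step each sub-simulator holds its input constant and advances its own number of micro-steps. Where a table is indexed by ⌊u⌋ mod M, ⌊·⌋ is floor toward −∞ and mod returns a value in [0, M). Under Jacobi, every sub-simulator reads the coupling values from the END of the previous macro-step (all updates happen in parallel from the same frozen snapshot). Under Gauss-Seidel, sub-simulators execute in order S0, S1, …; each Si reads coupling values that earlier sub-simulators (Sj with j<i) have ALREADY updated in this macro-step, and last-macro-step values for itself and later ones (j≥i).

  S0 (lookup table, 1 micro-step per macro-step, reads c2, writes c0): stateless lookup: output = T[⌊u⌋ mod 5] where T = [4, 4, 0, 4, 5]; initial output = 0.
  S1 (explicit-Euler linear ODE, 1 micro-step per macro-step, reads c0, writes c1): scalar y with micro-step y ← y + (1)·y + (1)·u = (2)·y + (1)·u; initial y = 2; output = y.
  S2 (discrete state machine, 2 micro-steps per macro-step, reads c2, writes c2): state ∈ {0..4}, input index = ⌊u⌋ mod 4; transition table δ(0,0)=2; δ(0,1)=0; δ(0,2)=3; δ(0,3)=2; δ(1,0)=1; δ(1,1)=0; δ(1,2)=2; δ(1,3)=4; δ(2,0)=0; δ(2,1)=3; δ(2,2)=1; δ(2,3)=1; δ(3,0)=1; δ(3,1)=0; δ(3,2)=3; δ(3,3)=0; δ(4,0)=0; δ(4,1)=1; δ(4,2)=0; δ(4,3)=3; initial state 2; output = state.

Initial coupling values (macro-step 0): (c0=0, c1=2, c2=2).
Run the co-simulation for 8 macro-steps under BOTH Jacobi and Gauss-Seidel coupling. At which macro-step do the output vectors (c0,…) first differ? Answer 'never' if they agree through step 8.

first divergence at macro-step: never

[Jacobi] macro 1: S0 reads c2=2 → after 1×micro: 0; S1 reads c0=0 → after 1×micro: 4; S2 reads c2=2 → after 2×micro: 2 ⇒ (c0=0, c1=4, c2=2)
[Jacobi] macro 2: S0 reads c2=2 → after 1×micro: 0; S1 reads c0=0 → after 1×micro: 8; S2 reads c2=2 → after 2×micro: 2 ⇒ (c0=0, c1=8, c2=2)
[Jacobi] macro 3: S0 reads c2=2 → after 1×micro: 0; S1 reads c0=0 → after 1×micro: 16; S2 reads c2=2 → after 2×micro: 2 ⇒ (c0=0, c1=16, c2=2)
[Jacobi] macro 4: S0 reads c2=2 → after 1×micro: 0; S1 reads c0=0 → after 1×micro: 32; S2 reads c2=2 → after 2×micro: 2 ⇒ (c0=0, c1=32, c2=2)
[Jacobi] macro 5: S0 reads c2=2 → after 1×micro: 0; S1 reads c0=0 → after 1×micro: 64; S2 reads c2=2 → after 2×micro: 2 ⇒ (c0=0, c1=64, c2=2)
[Jacobi] macro 6: S0 reads c2=2 → after 1×micro: 0; S1 reads c0=0 → after 1×micro: 128; S2 reads c2=2 → after 2×micro: 2 ⇒ (c0=0, c1=128, c2=2)
[Jacobi] macro 7: S0 reads c2=2 → after 1×micro: 0; S1 reads c0=0 → after 1×micro: 256; S2 reads c2=2 → after 2×micro: 2 ⇒ (c0=0, c1=256, c2=2)
[Jacobi] macro 8: S0 reads c2=2 → after 1×micro: 0; S1 reads c0=0 → after 1×micro: 512; S2 reads c2=2 → after 2×micro: 2 ⇒ (c0=0, c1=512, c2=2)
[Gauss-Seidel] macro 1: S0 reads c2=2 → after 1×micro: 0; S1 reads c0=0 → after 1×micro: 4; S2 reads c2=2 → after 2×micro: 2 ⇒ (c0=0, c1=4, c2=2)
[Gauss-Seidel] macro 2: S0 reads c2=2 → after 1×micro: 0; S1 reads c0=0 → after 1×micro: 8; S2 reads c2=2 → after 2×micro: 2 ⇒ (c0=0, c1=8, c2=2)
[Gauss-Seidel] macro 3: S0 reads c2=2 → after 1×micro: 0; S1 reads c0=0 → after 1×micro: 16; S2 reads c2=2 → after 2×micro: 2 ⇒ (c0=0, c1=16, c2=2)
[Gauss-Seidel] macro 4: S0 reads c2=2 → after 1×micro: 0; S1 reads c0=0 → after 1×micro: 32; S2 reads c2=2 → after 2×micro: 2 ⇒ (c0=0, c1=32, c2=2)
[Gauss-Seidel] macro 5: S0 reads c2=2 → after 1×micro: 0; S1 reads c0=0 → after 1×micro: 64; S2 reads c2=2 → after 2×micro: 2 ⇒ (c0=0, c1=64, c2=2)
[Gauss-Seidel] macro 6: S0 reads c2=2 → after 1×micro: 0; S1 reads c0=0 → after 1×micro: 128; S2 reads c2=2 → after 2×micro: 2 ⇒ (c0=0, c1=128, c2=2)
[Gauss-Seidel] macro 7: S0 reads c2=2 → after 1×micro: 0; S1 reads c0=0 → after 1×micro: 256; S2 reads c2=2 → after 2×micro: 2 ⇒ (c0=0, c1=256, c2=2)
[Gauss-Seidel] macro 8: S0 reads c2=2 → after 1×micro: 0; S1 reads c0=0 → after 1×micro: 512; S2 reads c2=2 → after 2×micro: 2 ⇒ (c0=0, c1=512, c2=2)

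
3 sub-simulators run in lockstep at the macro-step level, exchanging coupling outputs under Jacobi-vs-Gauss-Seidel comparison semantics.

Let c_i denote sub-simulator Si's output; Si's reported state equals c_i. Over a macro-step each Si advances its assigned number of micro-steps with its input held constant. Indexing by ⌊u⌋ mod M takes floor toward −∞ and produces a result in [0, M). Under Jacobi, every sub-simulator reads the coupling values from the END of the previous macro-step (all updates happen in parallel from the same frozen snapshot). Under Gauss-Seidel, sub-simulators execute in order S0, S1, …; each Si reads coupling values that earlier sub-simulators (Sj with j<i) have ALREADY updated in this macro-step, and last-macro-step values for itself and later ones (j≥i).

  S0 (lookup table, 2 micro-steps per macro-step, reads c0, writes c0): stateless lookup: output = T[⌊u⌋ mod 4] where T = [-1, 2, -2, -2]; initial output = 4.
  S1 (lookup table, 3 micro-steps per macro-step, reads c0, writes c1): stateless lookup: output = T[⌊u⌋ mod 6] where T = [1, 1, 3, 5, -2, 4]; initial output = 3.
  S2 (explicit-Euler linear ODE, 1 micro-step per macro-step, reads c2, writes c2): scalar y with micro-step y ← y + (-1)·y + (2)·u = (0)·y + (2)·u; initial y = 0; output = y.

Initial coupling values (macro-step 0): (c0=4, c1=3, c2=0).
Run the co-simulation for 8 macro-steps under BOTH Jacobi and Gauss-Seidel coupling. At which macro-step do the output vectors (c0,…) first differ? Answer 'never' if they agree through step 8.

first divergence at macro-step: 1

[Jacobi] macro 1: S0 reads c0=4 → after 2×micro: -1; S1 reads c0=4 → after 3×micro: -2; S2 reads c2=0 → after 1×micro: 0 ⇒ (c0=-1, c1=-2, c2=0)
[Jacobi] macro 2: S0 reads c0=-1 → after 2×micro: -2; S1 reads c0=-1 → after 3×micro: 4; S2 reads c2=0 → after 1×micro: 0 ⇒ (c0=-2, c1=4, c2=0)
[Jacobi] macro 3: S0 reads c0=-2 → after 2×micro: -2; S1 reads c0=-2 → after 3×micro: -2; S2 reads c2=0 → after 1×micro: 0 ⇒ (c0=-2, c1=-2, c2=0)
[Jacobi] macro 4: S0 reads c0=-2 → after 2×micro: -2; S1 reads c0=-2 → after 3×micro: -2; S2 reads c2=0 → after 1×micro: 0 ⇒ (c0=-2, c1=-2, c2=0)
[Jacobi] macro 5: S0 reads c0=-2 → after 2×micro: -2; S1 reads c0=-2 → after 3×micro: -2; S2 reads c2=0 → after 1×micro: 0 ⇒ (c0=-2, c1=-2, c2=0)
[Jacobi] macro 6: S0 reads c0=-2 → after 2×micro: -2; S1 reads c0=-2 → after 3×micro: -2; S2 reads c2=0 → after 1×micro: 0 ⇒ (c0=-2, c1=-2, c2=0)
[Jacobi] macro 7: S0 reads c0=-2 → after 2×micro: -2; S1 reads c0=-2 → after 3×micro: -2; S2 reads c2=0 → after 1×micro: 0 ⇒ (c0=-2, c1=-2, c2=0)
[Jacobi] macro 8: S0 reads c0=-2 → after 2×micro: -2; S1 reads c0=-2 → after 3×micro: -2; S2 reads c2=0 → after 1×micro: 0 ⇒ (c0=-2, c1=-2, c2=0)
[Gauss-Seidel] macro 1: S0 reads c0=4 → after 2×micro: -1; S1 reads c0=-1 → after 3×micro: 4; S2 reads c2=0 → after 1×micro: 0 ⇒ (c0=-1, c1=4, c2=0)
[Gauss-Seidel] macro 2: S0 reads c0=-1 → after 2×micro: -2; S1 reads c0=-2 → after 3×micro: -2; S2 reads c2=0 → after 1×micro: 0 ⇒ (c0=-2, c1=-2, c2=0)
[Gauss-Seidel] macro 3: S0 reads c0=-2 → after 2×micro: -2; S1 reads c0=-2 → after 3×micro: -2; S2 reads c2=0 → after 1×micro: 0 ⇒ (c0=-2, c1=-2, c2=0)
[Gauss-Seidel] macro 4: S0 reads c0=-2 → after 2×micro: -2; S1 reads c0=-2 → after 3×micro: -2; S2 reads c2=0 → after 1×micro: 0 ⇒ (c0=-2, c1=-2, c2=0)
[Gauss-Seidel] macro 5: S0 reads c0=-2 → after 2×micro: -2; S1 reads c0=-2 → after 3×micro: -2; S2 reads c2=0 → after 1×micro: 0 ⇒ (c0=-2, c1=-2, c2=0)
[Gauss-Seidel] macro 6: S0 reads c0=-2 → after 2×micro: -2; S1 reads c0=-2 → after 3×micro: -2; S2 reads c2=0 → after 1×micro: 0 ⇒ (c0=-2, c1=-2, c2=0)
[Gauss-Seidel] macro 7: S0 reads c0=-2 → after 2×micro: -2; S1 reads c0=-2 → after 3×micro: -2; S2 reads c2=0 → after 1×micro: 0 ⇒ (c0=-2, c1=-2, c2=0)
[Gauss-Seidel] macro 8: S0 reads c0=-2 → after 2×micro: -2; S1 reads c0=-2 → after 3×micro: -2; S2 reads c2=0 → after 1×micro: 0 ⇒ (c0=-2, c1=-2, c2=0)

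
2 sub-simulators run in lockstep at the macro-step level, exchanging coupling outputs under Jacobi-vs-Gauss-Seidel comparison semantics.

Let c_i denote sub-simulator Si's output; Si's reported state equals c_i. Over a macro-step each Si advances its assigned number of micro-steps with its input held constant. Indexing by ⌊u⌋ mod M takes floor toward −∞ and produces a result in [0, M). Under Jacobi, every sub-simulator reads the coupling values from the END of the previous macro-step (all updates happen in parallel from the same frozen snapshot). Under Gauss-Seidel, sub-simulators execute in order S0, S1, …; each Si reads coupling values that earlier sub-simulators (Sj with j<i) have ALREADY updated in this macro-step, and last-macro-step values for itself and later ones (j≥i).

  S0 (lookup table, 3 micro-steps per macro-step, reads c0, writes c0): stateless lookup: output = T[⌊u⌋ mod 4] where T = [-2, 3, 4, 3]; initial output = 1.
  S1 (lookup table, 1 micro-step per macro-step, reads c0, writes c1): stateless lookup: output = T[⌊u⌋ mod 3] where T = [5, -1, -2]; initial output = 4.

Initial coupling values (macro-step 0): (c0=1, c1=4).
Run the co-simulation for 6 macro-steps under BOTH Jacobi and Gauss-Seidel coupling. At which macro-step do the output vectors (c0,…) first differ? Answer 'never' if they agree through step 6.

[Jacobi] macro 1: S0 reads c0=1 → after 3×micro: 3; S1 reads c0=1 → after 1×micro: -1 ⇒ (c0=3, c1=-1)
[Jacobi] macro 2: S0 reads c0=3 → after 3×micro: 3; S1 reads c0=3 → after 1×micro: 5 ⇒ (c0=3, c1=5)
[Jacobi] macro 3: S0 reads c0=3 → after 3×micro: 3; S1 reads c0=3 → after 1×micro: 5 ⇒ (c0=3, c1=5)
[Jacobi] macro 4: S0 reads c0=3 → after 3×micro: 3; S1 reads c0=3 → after 1×micro: 5 ⇒ (c0=3, c1=5)
[Jacobi] macro 5: S0 reads c0=3 → after 3×micro: 3; S1 reads c0=3 → after 1×micro: 5 ⇒ (c0=3, c1=5)
[Jacobi] macro 6: S0 reads c0=3 → after 3×micro: 3; S1 reads c0=3 → after 1×micro: 5 ⇒ (c0=3, c1=5)
[Gauss-Seidel] macro 1: S0 reads c0=1 → after 3×micro: 3; S1 reads c0=3 → after 1×micro: 5 ⇒ (c0=3, c1=5)
[Gauss-Seidel] macro 2: S0 reads c0=3 → after 3×micro: 3; S1 reads c0=3 → after 1×micro: 5 ⇒ (c0=3, c1=5)
[Gauss-Seidel] macro 3: S0 reads c0=3 → after 3×micro: 3; S1 reads c0=3 → after 1×micro: 5 ⇒ (c0=3, c1=5)
[Gauss-Seidel] macro 4: S0 reads c0=3 → after 3×micro: 3; S1 reads c0=3 → after 1×micro: 5 ⇒ (c0=3, c1=5)
[Gauss-Seidel] macro 5: S0 reads c0=3 → after 3×micro: 3; S1 reads c0=3 → after 1×micro: 5 ⇒ (c0=3, c1=5)
[Gauss-Seidel] macro 6: S0 reads c0=3 → after 3×micro: 3; S1 reads c0=3 → after 1×micro: 5 ⇒ (c0=3, c1=5)

first divergence at macro-step: 1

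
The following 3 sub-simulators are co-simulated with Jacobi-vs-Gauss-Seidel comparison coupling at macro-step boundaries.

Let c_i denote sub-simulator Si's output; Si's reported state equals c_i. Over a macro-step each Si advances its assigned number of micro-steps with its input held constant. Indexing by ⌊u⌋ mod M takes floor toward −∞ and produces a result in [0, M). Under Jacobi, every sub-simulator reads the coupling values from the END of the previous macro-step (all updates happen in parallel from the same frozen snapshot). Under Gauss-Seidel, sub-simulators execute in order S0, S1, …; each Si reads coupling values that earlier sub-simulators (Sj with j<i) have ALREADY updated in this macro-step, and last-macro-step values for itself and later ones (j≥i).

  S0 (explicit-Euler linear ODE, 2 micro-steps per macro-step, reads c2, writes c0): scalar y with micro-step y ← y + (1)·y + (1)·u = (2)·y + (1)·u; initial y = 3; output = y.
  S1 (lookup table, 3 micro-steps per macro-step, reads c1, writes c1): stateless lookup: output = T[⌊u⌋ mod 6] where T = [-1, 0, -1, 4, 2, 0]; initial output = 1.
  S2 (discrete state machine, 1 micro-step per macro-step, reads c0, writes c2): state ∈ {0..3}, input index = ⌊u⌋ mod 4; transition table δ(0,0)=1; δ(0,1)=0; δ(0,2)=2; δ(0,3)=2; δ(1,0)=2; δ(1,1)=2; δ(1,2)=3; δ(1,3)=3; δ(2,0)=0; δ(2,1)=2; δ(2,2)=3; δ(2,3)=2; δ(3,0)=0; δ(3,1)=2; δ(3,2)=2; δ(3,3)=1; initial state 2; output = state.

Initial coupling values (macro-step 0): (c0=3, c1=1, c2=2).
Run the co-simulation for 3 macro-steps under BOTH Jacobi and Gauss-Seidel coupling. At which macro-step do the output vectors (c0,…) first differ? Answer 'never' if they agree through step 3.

[Jacobi] macro 1: S0 reads c2=2 → after 2×micro: 18; S1 reads c1=1 → after 3×micro: 0; S2 reads c0=3 → after 1×micro: 2 ⇒ (c0=18, c1=0, c2=2)
[Jacobi] macro 2: S0 reads c2=2 → after 2×micro: 78; S1 reads c1=0 → after 3×micro: -1; S2 reads c0=18 → after 1×micro: 3 ⇒ (c0=78, c1=-1, c2=3)
[Jacobi] macro 3: S0 reads c2=3 → after 2×micro: 321; S1 reads c1=-1 → after 3×micro: 0; S2 reads c0=78 → after 1×micro: 2 ⇒ (c0=321, c1=0, c2=2)
[Gauss-Seidel] macro 1: S0 reads c2=2 → after 2×micro: 18; S1 reads c1=1 → after 3×micro: 0; S2 reads c0=18 → after 1×micro: 3 ⇒ (c0=18, c1=0, c2=3)
[Gauss-Seidel] macro 2: S0 reads c2=3 → after 2×micro: 81; S1 reads c1=0 → after 3×micro: -1; S2 reads c0=81 → after 1×micro: 2 ⇒ (c0=81, c1=-1, c2=2)
[Gauss-Seidel] macro 3: S0 reads c2=2 → after 2×micro: 330; S1 reads c1=-1 → after 3×micro: 0; S2 reads c0=330 → after 1×micro: 3 ⇒ (c0=330, c1=0, c2=3)

first divergence at macro-step: 1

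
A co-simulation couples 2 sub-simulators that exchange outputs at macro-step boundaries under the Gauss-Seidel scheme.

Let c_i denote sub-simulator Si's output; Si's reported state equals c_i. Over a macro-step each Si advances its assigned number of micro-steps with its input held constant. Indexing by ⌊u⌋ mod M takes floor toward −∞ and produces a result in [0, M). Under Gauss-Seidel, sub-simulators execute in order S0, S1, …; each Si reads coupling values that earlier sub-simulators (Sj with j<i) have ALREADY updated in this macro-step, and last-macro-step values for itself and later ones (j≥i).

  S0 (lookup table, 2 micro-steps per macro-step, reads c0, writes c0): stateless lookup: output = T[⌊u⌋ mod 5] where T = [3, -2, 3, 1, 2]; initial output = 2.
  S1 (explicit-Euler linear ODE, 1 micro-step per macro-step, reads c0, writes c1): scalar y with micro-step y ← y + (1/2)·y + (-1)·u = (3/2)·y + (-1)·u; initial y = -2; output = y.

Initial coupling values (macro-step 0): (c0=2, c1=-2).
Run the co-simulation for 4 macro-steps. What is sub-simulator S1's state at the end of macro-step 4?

S1 state at macro-step 4 = -41/2

macro 1: S0 reads c0=2 → after 2×micro: 3; S1 reads c0=3 → after 1×micro: -6 ⇒ (c0=3, c1=-6)
macro 2: S0 reads c0=3 → after 2×micro: 1; S1 reads c0=1 → after 1×micro: -10 ⇒ (c0=1, c1=-10)
macro 3: S0 reads c0=1 → after 2×micro: -2; S1 reads c0=-2 → after 1×micro: -13 ⇒ (c0=-2, c1=-13)
macro 4: S0 reads c0=-2 → after 2×micro: 1; S1 reads c0=1 → after 1×micro: -41/2 ⇒ (c0=1, c1=-41/2)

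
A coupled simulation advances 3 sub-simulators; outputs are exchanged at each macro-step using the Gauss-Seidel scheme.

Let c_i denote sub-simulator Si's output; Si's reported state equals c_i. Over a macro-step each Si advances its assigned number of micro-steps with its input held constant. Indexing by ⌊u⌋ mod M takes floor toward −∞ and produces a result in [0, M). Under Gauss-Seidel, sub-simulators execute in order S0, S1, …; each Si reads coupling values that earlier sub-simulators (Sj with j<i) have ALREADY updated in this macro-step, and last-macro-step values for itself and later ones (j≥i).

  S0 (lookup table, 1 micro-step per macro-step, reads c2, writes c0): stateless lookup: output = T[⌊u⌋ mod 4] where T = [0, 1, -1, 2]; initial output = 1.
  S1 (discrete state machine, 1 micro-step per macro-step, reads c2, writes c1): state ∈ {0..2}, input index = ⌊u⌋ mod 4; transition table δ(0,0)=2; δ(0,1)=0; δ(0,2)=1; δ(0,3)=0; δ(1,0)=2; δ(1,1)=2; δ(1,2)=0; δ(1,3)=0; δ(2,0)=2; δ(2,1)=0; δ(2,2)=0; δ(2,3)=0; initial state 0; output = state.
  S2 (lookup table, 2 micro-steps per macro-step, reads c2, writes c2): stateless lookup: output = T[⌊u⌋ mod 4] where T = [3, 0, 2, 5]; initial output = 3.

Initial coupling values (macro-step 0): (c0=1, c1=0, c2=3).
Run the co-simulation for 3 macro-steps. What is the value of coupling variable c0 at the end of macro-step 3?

macro 1: S0 reads c2=3 → after 1×micro: 2; S1 reads c2=3 → after 1×micro: 0; S2 reads c2=3 → after 2×micro: 5 ⇒ (c0=2, c1=0, c2=5)
macro 2: S0 reads c2=5 → after 1×micro: 1; S1 reads c2=5 → after 1×micro: 0; S2 reads c2=5 → after 2×micro: 0 ⇒ (c0=1, c1=0, c2=0)
macro 3: S0 reads c2=0 → after 1×micro: 0; S1 reads c2=0 → after 1×micro: 2; S2 reads c2=0 → after 2×micro: 3 ⇒ (c0=0, c1=2, c2=3)

c0 at macro-step 3 = 0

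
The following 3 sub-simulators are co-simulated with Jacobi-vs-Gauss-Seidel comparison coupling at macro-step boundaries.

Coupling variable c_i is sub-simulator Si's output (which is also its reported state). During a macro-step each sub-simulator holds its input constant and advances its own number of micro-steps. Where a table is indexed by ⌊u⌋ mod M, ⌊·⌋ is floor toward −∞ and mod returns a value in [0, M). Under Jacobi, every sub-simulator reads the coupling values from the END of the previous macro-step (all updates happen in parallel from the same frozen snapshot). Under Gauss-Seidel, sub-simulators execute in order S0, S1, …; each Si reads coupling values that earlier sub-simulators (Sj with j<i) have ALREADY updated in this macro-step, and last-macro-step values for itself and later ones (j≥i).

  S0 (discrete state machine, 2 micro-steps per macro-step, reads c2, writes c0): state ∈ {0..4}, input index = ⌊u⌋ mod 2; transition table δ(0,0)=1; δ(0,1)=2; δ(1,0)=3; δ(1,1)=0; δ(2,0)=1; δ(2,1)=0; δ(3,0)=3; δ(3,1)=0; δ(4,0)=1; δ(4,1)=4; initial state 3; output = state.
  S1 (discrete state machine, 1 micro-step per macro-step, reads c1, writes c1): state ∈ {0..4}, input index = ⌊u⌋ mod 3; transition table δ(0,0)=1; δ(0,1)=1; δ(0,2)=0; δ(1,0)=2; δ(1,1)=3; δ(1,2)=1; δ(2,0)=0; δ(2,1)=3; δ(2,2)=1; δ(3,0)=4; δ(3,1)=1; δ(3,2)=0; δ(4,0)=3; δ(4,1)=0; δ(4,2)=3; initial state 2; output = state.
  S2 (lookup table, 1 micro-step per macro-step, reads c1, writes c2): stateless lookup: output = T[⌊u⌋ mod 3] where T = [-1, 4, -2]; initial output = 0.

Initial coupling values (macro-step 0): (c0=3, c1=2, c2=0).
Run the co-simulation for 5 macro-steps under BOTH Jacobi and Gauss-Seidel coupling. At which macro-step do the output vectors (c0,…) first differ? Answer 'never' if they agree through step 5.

[Jacobi] macro 1: S0 reads c2=0 → after 2×micro: 3; S1 reads c1=2 → after 1×micro: 1; S2 reads c1=2 → after 1×micro: -2 ⇒ (c0=3, c1=1, c2=-2)
[Jacobi] macro 2: S0 reads c2=-2 → after 2×micro: 3; S1 reads c1=1 → after 1×micro: 3; S2 reads c1=1 → after 1×micro: 4 ⇒ (c0=3, c1=3, c2=4)
[Jacobi] macro 3: S0 reads c2=4 → after 2×micro: 3; S1 reads c1=3 → after 1×micro: 4; S2 reads c1=3 → after 1×micro: -1 ⇒ (c0=3, c1=4, c2=-1)
[Jacobi] macro 4: S0 reads c2=-1 → after 2×micro: 2; S1 reads c1=4 → after 1×micro: 0; S2 reads c1=4 → after 1×micro: 4 ⇒ (c0=2, c1=0, c2=4)
[Jacobi] macro 5: S0 reads c2=4 → after 2×micro: 3; S1 reads c1=0 → after 1×micro: 1; S2 reads c1=0 → after 1×micro: -1 ⇒ (c0=3, c1=1, c2=-1)
[Gauss-Seidel] macro 1: S0 reads c2=0 → after 2×micro: 3; S1 reads c1=2 → after 1×micro: 1; S2 reads c1=1 → after 1×micro: 4 ⇒ (c0=3, c1=1, c2=4)
[Gauss-Seidel] macro 2: S0 reads c2=4 → after 2×micro: 3; S1 reads c1=1 → after 1×micro: 3; S2 reads c1=3 → after 1×micro: -1 ⇒ (c0=3, c1=3, c2=-1)
[Gauss-Seidel] macro 3: S0 reads c2=-1 → after 2×micro: 2; S1 reads c1=3 → after 1×micro: 4; S2 reads c1=4 → after 1×micro: 4 ⇒ (c0=2, c1=4, c2=4)
[Gauss-Seidel] macro 4: S0 reads c2=4 → after 2×micro: 3; S1 reads c1=4 → after 1×micro: 0; S2 reads c1=0 → after 1×micro: -1 ⇒ (c0=3, c1=0, c2=-1)
[Gauss-Seidel] macro 5: S0 reads c2=-1 → after 2×micro: 2; S1 reads c1=0 → after 1×micro: 1; S2 reads c1=1 → after 1×micro: 4 ⇒ (c0=2, c1=1, c2=4)

first divergence at macro-step: 1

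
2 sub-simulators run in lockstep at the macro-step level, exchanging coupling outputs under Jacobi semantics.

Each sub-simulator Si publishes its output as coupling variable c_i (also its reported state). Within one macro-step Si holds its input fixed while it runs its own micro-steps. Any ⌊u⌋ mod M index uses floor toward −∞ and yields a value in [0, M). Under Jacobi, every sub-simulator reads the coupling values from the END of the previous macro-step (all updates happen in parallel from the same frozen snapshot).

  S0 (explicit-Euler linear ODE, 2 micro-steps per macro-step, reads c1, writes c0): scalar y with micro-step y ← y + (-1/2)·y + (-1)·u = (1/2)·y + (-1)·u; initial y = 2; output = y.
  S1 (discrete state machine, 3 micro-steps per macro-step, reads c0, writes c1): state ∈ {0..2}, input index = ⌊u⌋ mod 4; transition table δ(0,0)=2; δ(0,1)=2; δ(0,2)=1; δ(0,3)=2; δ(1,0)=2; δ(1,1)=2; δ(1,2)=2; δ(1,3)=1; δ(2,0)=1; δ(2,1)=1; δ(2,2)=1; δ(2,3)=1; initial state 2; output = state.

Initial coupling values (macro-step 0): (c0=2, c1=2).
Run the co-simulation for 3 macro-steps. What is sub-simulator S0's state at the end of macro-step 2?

S0 state at macro-step 2 = -17/8

macro 1: S0 reads c1=2 → after 2×micro: -5/2; S1 reads c0=2 → after 3×micro: 1 ⇒ (c0=-5/2, c1=1)
macro 2: S0 reads c1=1 → after 2×micro: -17/8; S1 reads c0=-5/2 → after 3×micro: 2 ⇒ (c0=-17/8, c1=2)
macro 3: S0 reads c1=2 → after 2×micro: -113/32; S1 reads c0=-17/8 → after 3×micro: 1 ⇒ (c0=-113/32, c1=1)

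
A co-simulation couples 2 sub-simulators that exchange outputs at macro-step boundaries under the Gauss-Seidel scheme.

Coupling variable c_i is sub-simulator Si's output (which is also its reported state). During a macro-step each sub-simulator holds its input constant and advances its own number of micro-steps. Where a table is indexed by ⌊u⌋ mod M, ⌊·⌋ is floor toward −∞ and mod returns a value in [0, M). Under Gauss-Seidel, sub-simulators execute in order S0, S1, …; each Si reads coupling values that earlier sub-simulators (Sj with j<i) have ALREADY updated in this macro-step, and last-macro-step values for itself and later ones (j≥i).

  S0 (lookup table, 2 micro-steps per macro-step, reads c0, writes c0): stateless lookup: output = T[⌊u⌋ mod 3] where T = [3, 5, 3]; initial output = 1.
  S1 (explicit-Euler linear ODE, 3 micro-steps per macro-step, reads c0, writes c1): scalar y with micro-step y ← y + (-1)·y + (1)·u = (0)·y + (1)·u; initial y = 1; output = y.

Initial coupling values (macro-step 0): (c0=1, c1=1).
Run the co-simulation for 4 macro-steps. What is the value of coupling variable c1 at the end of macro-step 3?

c1 at macro-step 3 = 3

macro 1: S0 reads c0=1 → after 2×micro: 5; S1 reads c0=5 → after 3×micro: 5 ⇒ (c0=5, c1=5)
macro 2: S0 reads c0=5 → after 2×micro: 3; S1 reads c0=3 → after 3×micro: 3 ⇒ (c0=3, c1=3)
macro 3: S0 reads c0=3 → after 2×micro: 3; S1 reads c0=3 → after 3×micro: 3 ⇒ (c0=3, c1=3)
macro 4: S0 reads c0=3 → after 2×micro: 3; S1 reads c0=3 → after 3×micro: 3 ⇒ (c0=3, c1=3)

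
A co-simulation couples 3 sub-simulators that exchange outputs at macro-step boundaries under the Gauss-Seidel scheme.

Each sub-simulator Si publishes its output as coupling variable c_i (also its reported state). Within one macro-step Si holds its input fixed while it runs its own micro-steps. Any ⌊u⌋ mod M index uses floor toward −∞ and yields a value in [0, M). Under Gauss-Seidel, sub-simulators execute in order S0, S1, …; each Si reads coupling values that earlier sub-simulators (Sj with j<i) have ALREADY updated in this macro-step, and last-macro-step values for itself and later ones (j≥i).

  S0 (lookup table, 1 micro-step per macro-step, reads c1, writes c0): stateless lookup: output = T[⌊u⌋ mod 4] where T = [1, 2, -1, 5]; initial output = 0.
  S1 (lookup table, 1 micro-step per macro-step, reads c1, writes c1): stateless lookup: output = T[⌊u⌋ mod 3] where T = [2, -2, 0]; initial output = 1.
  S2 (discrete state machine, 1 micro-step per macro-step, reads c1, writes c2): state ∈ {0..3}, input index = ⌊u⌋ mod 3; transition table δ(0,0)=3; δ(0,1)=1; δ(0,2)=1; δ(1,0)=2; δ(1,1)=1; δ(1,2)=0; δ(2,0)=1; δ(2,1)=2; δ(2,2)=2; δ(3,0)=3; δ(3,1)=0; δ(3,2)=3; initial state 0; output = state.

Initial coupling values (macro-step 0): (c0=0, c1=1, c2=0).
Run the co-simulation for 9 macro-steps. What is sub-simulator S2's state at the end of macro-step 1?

S2 state at macro-step 1 = 1

macro 1: S0 reads c1=1 → after 1×micro: 2; S1 reads c1=1 → after 1×micro: -2; S2 reads c1=-2 → after 1×micro: 1 ⇒ (c0=2, c1=-2, c2=1)
macro 2: S0 reads c1=-2 → after 1×micro: -1; S1 reads c1=-2 → after 1×micro: -2; S2 reads c1=-2 → after 1×micro: 1 ⇒ (c0=-1, c1=-2, c2=1)
macro 3: S0 reads c1=-2 → after 1×micro: -1; S1 reads c1=-2 → after 1×micro: -2; S2 reads c1=-2 → after 1×micro: 1 ⇒ (c0=-1, c1=-2, c2=1)
macro 4: S0 reads c1=-2 → after 1×micro: -1; S1 reads c1=-2 → after 1×micro: -2; S2 reads c1=-2 → after 1×micro: 1 ⇒ (c0=-1, c1=-2, c2=1)
macro 5: S0 reads c1=-2 → after 1×micro: -1; S1 reads c1=-2 → after 1×micro: -2; S2 reads c1=-2 → after 1×micro: 1 ⇒ (c0=-1, c1=-2, c2=1)
macro 6: S0 reads c1=-2 → after 1×micro: -1; S1 reads c1=-2 → after 1×micro: -2; S2 reads c1=-2 → after 1×micro: 1 ⇒ (c0=-1, c1=-2, c2=1)
macro 7: S0 reads c1=-2 → after 1×micro: -1; S1 reads c1=-2 → after 1×micro: -2; S2 reads c1=-2 → after 1×micro: 1 ⇒ (c0=-1, c1=-2, c2=1)
macro 8: S0 reads c1=-2 → after 1×micro: -1; S1 reads c1=-2 → after 1×micro: -2; S2 reads c1=-2 → after 1×micro: 1 ⇒ (c0=-1, c1=-2, c2=1)
macro 9: S0 reads c1=-2 → after 1×micro: -1; S1 reads c1=-2 → after 1×micro: -2; S2 reads c1=-2 → after 1×micro: 1 ⇒ (c0=-1, c1=-2, c2=1)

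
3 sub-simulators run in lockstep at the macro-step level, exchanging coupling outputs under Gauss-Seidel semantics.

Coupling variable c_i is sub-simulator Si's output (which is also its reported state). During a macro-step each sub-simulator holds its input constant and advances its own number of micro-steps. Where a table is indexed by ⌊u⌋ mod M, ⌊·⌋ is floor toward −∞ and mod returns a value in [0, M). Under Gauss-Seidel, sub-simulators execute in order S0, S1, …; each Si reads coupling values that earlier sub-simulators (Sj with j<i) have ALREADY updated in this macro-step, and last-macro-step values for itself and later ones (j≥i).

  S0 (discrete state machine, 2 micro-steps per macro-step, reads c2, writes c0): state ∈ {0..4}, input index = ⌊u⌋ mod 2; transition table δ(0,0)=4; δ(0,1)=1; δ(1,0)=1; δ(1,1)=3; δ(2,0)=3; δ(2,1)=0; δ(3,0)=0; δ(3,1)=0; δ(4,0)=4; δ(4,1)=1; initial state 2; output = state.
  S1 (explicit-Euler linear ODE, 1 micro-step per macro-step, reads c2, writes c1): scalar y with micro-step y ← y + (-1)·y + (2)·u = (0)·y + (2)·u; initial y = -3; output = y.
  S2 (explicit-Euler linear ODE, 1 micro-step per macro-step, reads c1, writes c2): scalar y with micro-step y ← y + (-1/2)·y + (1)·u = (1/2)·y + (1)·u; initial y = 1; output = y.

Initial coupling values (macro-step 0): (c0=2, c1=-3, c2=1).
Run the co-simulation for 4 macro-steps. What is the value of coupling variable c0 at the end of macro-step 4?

macro 1: S0 reads c2=1 → after 2×micro: 1; S1 reads c2=1 → after 1×micro: 2; S2 reads c1=2 → after 1×micro: 5/2 ⇒ (c0=1, c1=2, c2=5/2)
macro 2: S0 reads c2=5/2 → after 2×micro: 1; S1 reads c2=5/2 → after 1×micro: 5; S2 reads c1=5 → after 1×micro: 25/4 ⇒ (c0=1, c1=5, c2=25/4)
macro 3: S0 reads c2=25/4 → after 2×micro: 1; S1 reads c2=25/4 → after 1×micro: 25/2; S2 reads c1=25/2 → after 1×micro: 125/8 ⇒ (c0=1, c1=25/2, c2=125/8)
macro 4: S0 reads c2=125/8 → after 2×micro: 0; S1 reads c2=125/8 → after 1×micro: 125/4; S2 reads c1=125/4 → after 1×micro: 625/16 ⇒ (c0=0, c1=125/4, c2=625/16)

c0 at macro-step 4 = 0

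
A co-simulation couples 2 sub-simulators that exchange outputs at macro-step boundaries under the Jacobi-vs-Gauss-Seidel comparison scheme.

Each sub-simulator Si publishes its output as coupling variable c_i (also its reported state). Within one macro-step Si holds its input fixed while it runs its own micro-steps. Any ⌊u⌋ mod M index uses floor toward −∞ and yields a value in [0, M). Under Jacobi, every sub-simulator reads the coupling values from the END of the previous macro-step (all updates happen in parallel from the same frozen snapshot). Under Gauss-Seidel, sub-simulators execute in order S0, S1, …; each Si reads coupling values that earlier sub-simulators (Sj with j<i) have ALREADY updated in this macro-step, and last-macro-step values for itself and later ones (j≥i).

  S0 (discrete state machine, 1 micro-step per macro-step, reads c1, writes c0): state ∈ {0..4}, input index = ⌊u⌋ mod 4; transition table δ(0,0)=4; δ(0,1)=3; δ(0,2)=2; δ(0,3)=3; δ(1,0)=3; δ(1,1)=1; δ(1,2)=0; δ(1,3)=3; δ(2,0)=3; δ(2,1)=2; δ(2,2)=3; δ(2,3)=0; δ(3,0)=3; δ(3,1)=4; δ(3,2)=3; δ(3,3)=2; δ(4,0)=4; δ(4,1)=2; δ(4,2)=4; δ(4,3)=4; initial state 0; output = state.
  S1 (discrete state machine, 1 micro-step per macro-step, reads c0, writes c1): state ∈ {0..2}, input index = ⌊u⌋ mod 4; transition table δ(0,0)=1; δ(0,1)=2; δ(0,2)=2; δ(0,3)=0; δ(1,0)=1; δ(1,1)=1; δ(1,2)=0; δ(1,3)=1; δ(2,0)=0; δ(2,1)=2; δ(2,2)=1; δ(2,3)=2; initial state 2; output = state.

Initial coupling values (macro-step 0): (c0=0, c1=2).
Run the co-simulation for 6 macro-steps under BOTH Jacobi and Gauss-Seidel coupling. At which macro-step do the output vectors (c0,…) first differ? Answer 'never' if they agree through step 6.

first divergence at macro-step: 1

[Jacobi] macro 1: S0 reads c1=2 → after 1×micro: 2; S1 reads c0=0 → after 1×micro: 0 ⇒ (c0=2, c1=0)
[Jacobi] macro 2: S0 reads c1=0 → after 1×micro: 3; S1 reads c0=2 → after 1×micro: 2 ⇒ (c0=3, c1=2)
[Jacobi] macro 3: S0 reads c1=2 → after 1×micro: 3; S1 reads c0=3 → after 1×micro: 2 ⇒ (c0=3, c1=2)
[Jacobi] macro 4: S0 reads c1=2 → after 1×micro: 3; S1 reads c0=3 → after 1×micro: 2 ⇒ (c0=3, c1=2)
[Jacobi] macro 5: S0 reads c1=2 → after 1×micro: 3; S1 reads c0=3 → after 1×micro: 2 ⇒ (c0=3, c1=2)
[Jacobi] macro 6: S0 reads c1=2 → after 1×micro: 3; S1 reads c0=3 → after 1×micro: 2 ⇒ (c0=3, c1=2)
[Gauss-Seidel] macro 1: S0 reads c1=2 → after 1×micro: 2; S1 reads c0=2 → after 1×micro: 1 ⇒ (c0=2, c1=1)
[Gauss-Seidel] macro 2: S0 reads c1=1 → after 1×micro: 2; S1 reads c0=2 → after 1×micro: 0 ⇒ (c0=2, c1=0)
[Gauss-Seidel] macro 3: S0 reads c1=0 → after 1×micro: 3; S1 reads c0=3 → after 1×micro: 0 ⇒ (c0=3, c1=0)
[Gauss-Seidel] macro 4: S0 reads c1=0 → after 1×micro: 3; S1 reads c0=3 → after 1×micro: 0 ⇒ (c0=3, c1=0)
[Gauss-Seidel] macro 5: S0 reads c1=0 → after 1×micro: 3; S1 reads c0=3 → after 1×micro: 0 ⇒ (c0=3, c1=0)
[Gauss-Seidel] macro 6: S0 reads c1=0 → after 1×micro: 3; S1 reads c0=3 → after 1×micro: 0 ⇒ (c0=3, c1=0)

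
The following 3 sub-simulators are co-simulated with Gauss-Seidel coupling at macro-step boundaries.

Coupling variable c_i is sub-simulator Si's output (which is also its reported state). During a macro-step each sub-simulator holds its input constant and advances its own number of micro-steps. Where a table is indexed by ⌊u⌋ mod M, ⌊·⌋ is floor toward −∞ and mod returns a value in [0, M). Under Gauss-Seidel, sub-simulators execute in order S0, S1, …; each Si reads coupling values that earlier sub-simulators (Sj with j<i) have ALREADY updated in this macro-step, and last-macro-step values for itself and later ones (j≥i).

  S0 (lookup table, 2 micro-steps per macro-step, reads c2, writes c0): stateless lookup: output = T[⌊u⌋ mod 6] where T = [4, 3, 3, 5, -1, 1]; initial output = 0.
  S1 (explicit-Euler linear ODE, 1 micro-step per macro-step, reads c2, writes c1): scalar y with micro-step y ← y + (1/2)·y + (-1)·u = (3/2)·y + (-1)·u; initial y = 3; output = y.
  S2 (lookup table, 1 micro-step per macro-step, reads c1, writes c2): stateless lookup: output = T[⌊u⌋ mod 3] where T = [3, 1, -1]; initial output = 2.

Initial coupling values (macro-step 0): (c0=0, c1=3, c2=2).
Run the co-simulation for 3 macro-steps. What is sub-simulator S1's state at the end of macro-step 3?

macro 1: S0 reads c2=2 → after 2×micro: 3; S1 reads c2=2 → after 1×micro: 5/2; S2 reads c1=5/2 → after 1×micro: -1 ⇒ (c0=3, c1=5/2, c2=-1)
macro 2: S0 reads c2=-1 → after 2×micro: 1; S1 reads c2=-1 → after 1×micro: 19/4; S2 reads c1=19/4 → after 1×micro: 1 ⇒ (c0=1, c1=19/4, c2=1)
macro 3: S0 reads c2=1 → after 2×micro: 3; S1 reads c2=1 → after 1×micro: 49/8; S2 reads c1=49/8 → after 1×micro: 3 ⇒ (c0=3, c1=49/8, c2=3)

S1 state at macro-step 3 = 49/8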